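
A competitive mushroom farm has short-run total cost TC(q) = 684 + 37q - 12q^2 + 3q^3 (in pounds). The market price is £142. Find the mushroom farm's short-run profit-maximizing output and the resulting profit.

Profit = -£234 at q = 5

AVC = 37 - 12q + 3q^2; min AVC = £25 at q = 2. Since P = £142 ≥ min AVC, the firm produces.
MC = 37 - 24q + 9q^2. Setting P = MC and taking the root on the rising branch gives q* = 5.
TR = 142·5 = 710. TC = 684 + 260 = 944. Profit = 710 − 944 = -£234.
By producing, the firm covers all variable cost plus £450 of fixed cost; shutting down would lose the full £684.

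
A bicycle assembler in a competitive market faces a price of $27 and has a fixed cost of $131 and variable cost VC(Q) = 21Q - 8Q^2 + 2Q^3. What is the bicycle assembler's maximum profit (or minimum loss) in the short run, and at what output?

Profit = -$95 at Q = 3

AVC = 21 - 8Q + 2Q^2 has its minimum $13 at Q = 2; price $27 clears that bar, so the firm operates.
With MC = 21 - 16Q + 6Q^2, P = MC on the upward-sloping part at Q* = 3.
TR = 27·3 = 81. TC = 131 + 45 = 176. Profit = 81 − 176 = -$95.
Shutting down would mean losing the fixed cost of $131, so operating at a loss of $95 is better by $36.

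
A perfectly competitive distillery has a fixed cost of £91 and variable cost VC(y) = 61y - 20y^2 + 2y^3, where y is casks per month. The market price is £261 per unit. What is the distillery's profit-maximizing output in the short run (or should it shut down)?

Produce at y = 10

Strip out fixed cost: VC = 61y - 20y^2 + 2y^3. Then AVC = 61 - 20y + 2y^2 and MC = 61 - 40y + 6y^2.
The AVC parabola has its vertex at y = 20/4 = 5, where AVC = 61 - 20·5 + 2·5^2 = £11.
Since P = £261 ≥ min AVC = £11, price covers variable cost and the firm should produce.
Set P = MC: 261 = 61 - 40y + 6y^2 → -200 - 40y + 6y^2 = 0. The roots are y = -10/3 and y = 10; the profit-maximizing output is on the rising part of MC, so y* = 10.
Check: AVC at y = 10 is £61 ≤ P, so revenue covers variable cost.
Profit = P·y − TC = 261·10 − 701 = £1909.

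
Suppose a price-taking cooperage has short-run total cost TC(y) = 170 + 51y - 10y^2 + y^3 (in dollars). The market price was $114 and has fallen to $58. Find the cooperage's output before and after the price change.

Output falls from 9 to 7

MC = 51 - 20y + 3y^2; the shutdown threshold is min AVC = $26 (at y = 5).
At P = $114 ≥ min AVC, set P = MC on the rising branch: y = 9.
At P = $58 ≥ min AVC, set P = MC: y = 7. The firm stays open but cuts output.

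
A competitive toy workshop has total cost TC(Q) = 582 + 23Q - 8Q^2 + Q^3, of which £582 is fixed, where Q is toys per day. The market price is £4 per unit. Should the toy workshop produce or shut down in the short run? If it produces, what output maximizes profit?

From TC, MC = TC'(Q) = 23 - 16Q + 3Q^2 and AVC = VC/Q = 23 - 8Q + Q^2.
AVC is minimized where dAVC/dQ = -8 + 2Q = 0, at Q = 4; min AVC = 23 - 8·4 + 4^2 = £7.
P = £4 lies below min AVC = £7; no output level covers variable cost.
Best response: produce nothing and absorb the £582 fixed cost.

Shut down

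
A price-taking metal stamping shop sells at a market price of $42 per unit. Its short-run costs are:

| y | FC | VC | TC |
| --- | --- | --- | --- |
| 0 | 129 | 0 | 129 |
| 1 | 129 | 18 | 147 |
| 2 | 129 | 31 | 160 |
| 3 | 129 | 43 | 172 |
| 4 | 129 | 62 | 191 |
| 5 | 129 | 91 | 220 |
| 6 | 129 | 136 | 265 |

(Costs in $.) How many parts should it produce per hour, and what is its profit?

Compute π = P·y − TC at each output: y=0: -129; y=1: -105; y=2: -76; y=3: -46; y=4: -23; y=5: -10; y=6: -13.
Profit is maximized at y = 5. AVC there is 91/5 = $18.20 ≤ P, so producing beats shutting down (which would give -$129).

y = 5; profit = -$10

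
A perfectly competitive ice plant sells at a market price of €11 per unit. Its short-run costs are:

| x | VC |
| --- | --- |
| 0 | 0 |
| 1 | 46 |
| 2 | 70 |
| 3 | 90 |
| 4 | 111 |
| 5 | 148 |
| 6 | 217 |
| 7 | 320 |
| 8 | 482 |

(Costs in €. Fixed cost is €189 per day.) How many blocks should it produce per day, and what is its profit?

Compute π = P·x − TC at each output: x=0: -189; x=1: -224; x=2: -237; x=3: -246; x=4: -256; x=5: -282; x=6: -340; x=7: -432; x=8: -583.
Profit is highest at x = 0. Equivalently, the lowest AVC in the table is 111/4 ≈ €27.75 at x = 4, and P = €11 falls below it — price never covers variable cost, so the firm shuts down and loses only its fixed cost.

x = 0 (shut down); profit = -€189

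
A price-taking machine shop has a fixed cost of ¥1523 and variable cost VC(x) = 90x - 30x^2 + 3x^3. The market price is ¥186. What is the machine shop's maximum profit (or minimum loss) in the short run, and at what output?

Profit = -¥371 at x = 8

AVC = 90 - 30x + 3x^2; min AVC = ¥15 at x = 5. Since P = ¥186 ≥ min AVC, the firm produces.
MC = 90 - 60x + 9x^2. Setting P = MC and taking the root on the rising branch gives x* = 8.
TR = 186·8 = 1488. TC = 1523 + 336 = 1859. Profit = 1488 − 1859 = -¥371.
By producing, the firm covers all variable cost plus ¥1152 of fixed cost; shutting down would lose the full ¥1523.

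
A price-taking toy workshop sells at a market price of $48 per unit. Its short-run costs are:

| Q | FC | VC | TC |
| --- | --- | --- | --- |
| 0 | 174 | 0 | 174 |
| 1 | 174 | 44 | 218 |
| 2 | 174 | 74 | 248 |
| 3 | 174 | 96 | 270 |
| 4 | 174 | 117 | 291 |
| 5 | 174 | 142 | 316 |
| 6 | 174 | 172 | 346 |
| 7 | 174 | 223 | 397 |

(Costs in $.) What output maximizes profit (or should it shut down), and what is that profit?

Tabulate TR − TC: Q=0: -174; Q=1: -170; Q=2: -152; Q=3: -126; Q=4: -99; Q=5: -76; Q=6: -58; Q=7: -61.
Profit is maximized at Q = 6. AVC there is 172/6 = $28.67 ≤ P, so producing beats shutting down (which would give -$174).

Q = 6; profit = -$58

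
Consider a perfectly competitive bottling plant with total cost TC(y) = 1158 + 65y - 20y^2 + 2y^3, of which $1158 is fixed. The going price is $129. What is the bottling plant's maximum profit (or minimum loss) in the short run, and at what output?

Profit = -$390 at y = 8

AVC = 65 - 20y + 2y^2; min AVC = $15 at y = 5. Since P = $129 ≥ min AVC, the firm produces.
With MC = 65 - 40y + 6y^2, P = MC on the upward-sloping part at y* = 8.
TR = 129·8 = 1032. TC = 1158 + 264 = 1422. Profit = 1032 − 1422 = -$390.
Shutting down would mean losing the fixed cost of $1158, so operating at a loss of $390 is better by $768.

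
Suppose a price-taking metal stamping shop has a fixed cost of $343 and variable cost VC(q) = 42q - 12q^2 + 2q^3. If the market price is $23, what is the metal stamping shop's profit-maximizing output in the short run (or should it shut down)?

Variable cost is VC = 42q - 12q^2 + 2q^3, so AVC = VC/q = 42 - 12q + 2q^2 and MC = dTC/dq = 42 - 24q + 6q^2.
AVC is minimized where dAVC/dq = -12 + 4q = 0, at q = 3; min AVC = 42 - 12·3 + 2·3^2 = $24.
Since P = $23 < min AVC = $24, price fails to cover variable cost at any output.
Best response: produce nothing and absorb the $343 fixed cost.

Shut down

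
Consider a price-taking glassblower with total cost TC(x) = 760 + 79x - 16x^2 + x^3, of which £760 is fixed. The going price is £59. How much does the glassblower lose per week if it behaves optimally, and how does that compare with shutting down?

Profit = -£360 at x = 10

AVC = 79 - 16x + x^2; min AVC = £15 at x = 8. Since P = £59 ≥ min AVC, the firm produces.
With MC = 79 - 32x + 3x^2, P = MC on the upward-sloping part at x* = 10.
TR = 59·10 = 590. TC = 760 + 190 = 950. Profit = 590 − 950 = -£360.
Shutting down would mean losing the fixed cost of £760, so operating at a loss of £360 is better by £400.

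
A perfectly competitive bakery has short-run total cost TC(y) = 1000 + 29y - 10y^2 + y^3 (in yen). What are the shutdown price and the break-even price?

Shutdown price = ¥4; break-even price = ¥129

AVC = 29 - 10y + y^2; minimized at y = 5, giving min AVC = ¥4. That is the shutdown price.
ATC = 1000/y + 29 - 10y + y^2. Setting dATC/dy = −1000/y^2 − 10 + 2y = 0 gives y = 10 (since 2·10^3 − 10·10^2 = 1000).
min ATC = 1000/10 + 29 − 10·10 + 10^2 = ¥129. That is the break-even price.
For ¥4 ≤ P < ¥129 the firm produces at a loss; below ¥4 it shuts down.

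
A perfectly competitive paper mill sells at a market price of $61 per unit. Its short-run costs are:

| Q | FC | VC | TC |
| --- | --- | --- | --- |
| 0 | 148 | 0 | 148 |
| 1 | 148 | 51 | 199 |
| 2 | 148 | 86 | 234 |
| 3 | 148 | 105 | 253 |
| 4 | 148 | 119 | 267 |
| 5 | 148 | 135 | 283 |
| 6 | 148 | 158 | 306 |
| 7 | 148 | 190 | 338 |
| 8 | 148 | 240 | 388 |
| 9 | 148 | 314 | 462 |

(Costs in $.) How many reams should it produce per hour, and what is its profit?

Compute π = P·Q − TC at each output: Q=0: -148; Q=1: -138; Q=2: -112; Q=3: -70; Q=4: -23; Q=5: 22; Q=6: 60; Q=7: 89; Q=8: 100; Q=9: 87.
Profit is maximized at Q = 8. AVC there is 240/8 = $30 ≤ P, so producing beats shutting down (which would give -$148).

Q = 8; profit = $100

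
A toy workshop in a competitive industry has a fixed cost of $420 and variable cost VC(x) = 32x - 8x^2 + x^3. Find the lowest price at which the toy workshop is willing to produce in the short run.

$16 per unit

Short-run supply begins at min AVC. From VC = 32x - 8x^2 + x^3, AVC = 32 - 8x + x^2.
dAVC/dx = -8 + 2x = 0 gives x = 4. min AVC = 32 - 8·4 + 4^2 = 16.
For P < $16 the firm produces nothing.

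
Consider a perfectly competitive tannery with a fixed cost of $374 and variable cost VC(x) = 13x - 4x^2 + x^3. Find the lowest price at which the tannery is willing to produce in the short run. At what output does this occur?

$9 per unit, at x = 2

Short-run supply begins at min AVC. From VC = 13x - 4x^2 + x^3, AVC = 13 - 4x + x^2.
dAVC/dx = -4 + 2x = 0 gives x = 2. min AVC = 13 - 4·2 + 2^2 = 9.
So the shutdown price is $9.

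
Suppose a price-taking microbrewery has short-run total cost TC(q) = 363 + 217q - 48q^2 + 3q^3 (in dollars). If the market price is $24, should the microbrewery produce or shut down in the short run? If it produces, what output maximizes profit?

Shut down

From TC, MC = TC'(q) = 217 - 96q + 9q^2 and AVC = VC/q = 217 - 48q + 3q^2.
AVC is minimized where dAVC/dq = -48 + 6q = 0, at q = 8; min AVC = 217 - 48·8 + 3·8^2 = $25.
Since P = $24 < min AVC = $25, price fails to cover variable cost at any output.
Shutting down limits the loss to fixed cost, $363.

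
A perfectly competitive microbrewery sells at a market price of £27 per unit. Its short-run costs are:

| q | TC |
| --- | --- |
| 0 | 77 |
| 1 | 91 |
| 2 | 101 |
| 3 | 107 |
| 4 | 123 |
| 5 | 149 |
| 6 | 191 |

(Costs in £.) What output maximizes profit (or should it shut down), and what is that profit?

Compute π = P·q − TC at each output: q=0: -77; q=1: -64; q=2: -47; q=3: -26; q=4: -15; q=5: -14; q=6: -29.
Profit is maximized at q = 5. AVC there is 72/5 = £14.40 ≤ P, so producing beats shutting down (which would give -£77).

q = 5; profit = -£14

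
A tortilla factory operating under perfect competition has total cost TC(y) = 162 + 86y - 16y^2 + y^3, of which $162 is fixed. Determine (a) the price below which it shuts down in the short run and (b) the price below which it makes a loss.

AVC = 86 - 16y + y^2; minimized at y = 8, giving min AVC = $22. That is the shutdown price.
ATC = 162/y + 86 - 16y + y^2. Setting dATC/dy = −162/y^2 − 16 + 2y = 0 gives y = 9 (since 2·9^3 − 16·9^2 = 162).
min ATC = 162/9 + 86 − 16·9 + 9^2 = $41. That is the break-even price.
For $22 ≤ P < $41 the firm produces at a loss; below $22 it shuts down.

Shutdown price = $22; break-even price = $41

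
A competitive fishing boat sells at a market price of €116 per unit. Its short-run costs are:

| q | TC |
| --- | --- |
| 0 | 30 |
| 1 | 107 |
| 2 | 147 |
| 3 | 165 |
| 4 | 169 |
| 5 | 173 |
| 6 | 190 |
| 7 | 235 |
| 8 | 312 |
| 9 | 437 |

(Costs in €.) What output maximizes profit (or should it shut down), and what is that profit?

q = 8; profit = €616

Profit at each row (π = 116q − TC): q=0: -30; q=1: 9; q=2: 85; q=3: 183; q=4: 295; q=5: 407; q=6: 506; q=7: 577; q=8: 616; q=9: 607.
Profit is maximized at q = 8. AVC there is 282/8 = €35.25 ≤ P, so producing beats shutting down (which would give -€30).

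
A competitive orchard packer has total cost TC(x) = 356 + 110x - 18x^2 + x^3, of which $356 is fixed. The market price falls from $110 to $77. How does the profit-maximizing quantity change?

Output falls from 12 to 11

MC = 110 - 36x + 3x^2; the shutdown threshold is min AVC = $29 (at x = 9).
At P = $110 ≥ min AVC, set P = MC on the rising branch: x = 12.
At P = $77 ≥ min AVC, set P = MC: x = 11. The firm stays open but cuts output.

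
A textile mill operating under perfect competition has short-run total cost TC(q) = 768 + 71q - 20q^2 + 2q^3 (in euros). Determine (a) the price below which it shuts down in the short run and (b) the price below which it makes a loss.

Shutdown price = €21; break-even price = €135

Shutdown price = min AVC. AVC = 71 - 20q + 2q^2, with vertex at q = 5 and minimum €21.
ATC = 768/q + 71 - 20q + 2q^2. Setting dATC/dq = −768/q^2 − 20 + 4q = 0 gives q = 8 (since 4·8^3 − 20·8^2 = 768).
min ATC = 768/8 + 71 − 20·8 + 2·8^2 = €135. That is the break-even price.
Between these two prices the firm operates at a loss; above €135 it earns a profit.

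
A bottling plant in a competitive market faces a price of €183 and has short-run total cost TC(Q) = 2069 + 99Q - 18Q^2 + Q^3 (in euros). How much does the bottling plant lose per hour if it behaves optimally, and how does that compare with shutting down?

AVC = 99 - 18Q + Q^2 has its minimum €18 at Q = 9; price €183 clears that bar, so the firm operates.
With MC = 99 - 36Q + 3Q^2, P = MC on the upward-sloping part at Q* = 14.
TR = 183·14 = 2562. TC = 2069 + 602 = 2671. Profit = 2562 − 2671 = -€109.
By producing, the firm covers all variable cost plus €1960 of fixed cost; shutting down would lose the full €2069.

Profit = -€109 at Q = 14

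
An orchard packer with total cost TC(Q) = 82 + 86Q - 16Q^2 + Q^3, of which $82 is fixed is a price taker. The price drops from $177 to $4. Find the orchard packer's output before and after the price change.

Output falls from 13 to 0 (the firm shuts down)

MC = 86 - 32Q + 3Q^2; the shutdown threshold is min AVC = $22 (at Q = 8).
With P = $177 above the shutdown price, P = MC gives Q = 13.
At P = $4 < min AVC = $22, price no longer covers variable cost at any output, so the firm shuts down: Q = 0.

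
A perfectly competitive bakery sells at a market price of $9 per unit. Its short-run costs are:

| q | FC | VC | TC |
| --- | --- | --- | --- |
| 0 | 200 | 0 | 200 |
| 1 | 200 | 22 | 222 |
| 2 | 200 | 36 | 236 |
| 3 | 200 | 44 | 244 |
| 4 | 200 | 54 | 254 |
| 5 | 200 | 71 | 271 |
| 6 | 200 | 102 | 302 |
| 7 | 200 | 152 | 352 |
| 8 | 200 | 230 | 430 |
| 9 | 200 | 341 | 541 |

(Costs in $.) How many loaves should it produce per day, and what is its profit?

Tabulate TR − TC: q=0: -200; q=1: -213; q=2: -218; q=3: -217; q=4: -218; q=5: -226; q=6: -248; q=7: -289; q=8: -358; q=9: -460.
Profit is highest at q = 0. Equivalently, the lowest AVC in the table is 54/4 ≈ $13.50 at q = 4, and P = $9 falls below it — price never covers variable cost, so the firm shuts down and loses only its fixed cost.

q = 0 (shut down); profit = -$200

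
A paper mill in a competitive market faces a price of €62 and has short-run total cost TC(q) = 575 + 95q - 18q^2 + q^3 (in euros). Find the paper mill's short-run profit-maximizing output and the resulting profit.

Profit = -€91 at q = 11

AVC = 95 - 18q + q^2; min AVC = €14 at q = 9. Since P = €62 ≥ min AVC, the firm produces.
MC = 95 - 36q + 3q^2. Setting P = MC and taking the root on the rising branch gives q* = 11.
TR = 62·11 = 682. TC = 575 + 198 = 773. Profit = 682 − 773 = -€91.
By producing, the firm covers all variable cost plus €484 of fixed cost; shutting down would lose the full €575.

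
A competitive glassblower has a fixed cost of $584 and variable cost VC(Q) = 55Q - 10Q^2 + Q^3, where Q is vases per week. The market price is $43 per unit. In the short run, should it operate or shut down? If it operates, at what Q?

From TC, MC = TC'(Q) = 55 - 20Q + 3Q^2 and AVC = VC/Q = 55 - 10Q + Q^2.
AVC hits its minimum where MC = AVC, at Q = 5, giving min AVC = 55 - 10·5 + 5^2 = $30.
Because $43 ≥ $30, revenue can cover variable cost; the firm operates.
Solving P = MC: 12 - 20Q + 3Q^2 = 0 ⇒ Q = 2/3 or 6. On the upward-sloping branch, Q* = 6.
Check: AVC at Q = 6 is $31 ≤ P, so revenue covers variable cost.
Profit = P·Q − TC = 43·6 − 770 = -$512, a loss, but smaller than the $584 fixed cost the firm would lose by shutting down.

Produce at Q = 6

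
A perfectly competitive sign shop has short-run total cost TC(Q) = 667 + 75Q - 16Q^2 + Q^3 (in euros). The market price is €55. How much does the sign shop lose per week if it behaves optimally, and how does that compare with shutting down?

AVC = 75 - 16Q + Q^2; min AVC = €11 at Q = 8. Since P = €55 ≥ min AVC, the firm produces.
With MC = 75 - 32Q + 3Q^2, P = MC on the upward-sloping part at Q* = 10.
TR = 55·10 = 550. TC = 667 + 150 = 817. Profit = 550 − 817 = -€267.
Shutting down would mean losing the fixed cost of €667, so operating at a loss of €267 is better by €400.

Profit = -€267 at Q = 10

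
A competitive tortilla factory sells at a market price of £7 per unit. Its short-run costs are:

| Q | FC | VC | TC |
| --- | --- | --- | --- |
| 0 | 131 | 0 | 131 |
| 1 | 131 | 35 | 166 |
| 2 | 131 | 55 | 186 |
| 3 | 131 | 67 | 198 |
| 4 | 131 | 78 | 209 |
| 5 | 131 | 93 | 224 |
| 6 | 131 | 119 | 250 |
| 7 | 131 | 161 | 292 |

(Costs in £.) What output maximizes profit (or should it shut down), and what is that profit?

Q = 0 (shut down); profit = -£131

Profit at each row (π = 7Q − TC): Q=0: -131; Q=1: -159; Q=2: -172; Q=3: -177; Q=4: -181; Q=5: -189; Q=6: -208; Q=7: -243.
Profit is highest at Q = 0. Equivalently, the lowest AVC in the table is 93/5 ≈ £18.60 at Q = 5, and P = £7 falls below it — price never covers variable cost, so the firm shuts down and loses only its fixed cost.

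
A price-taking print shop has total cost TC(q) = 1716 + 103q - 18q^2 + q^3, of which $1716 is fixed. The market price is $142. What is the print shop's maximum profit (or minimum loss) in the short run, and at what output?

Profit = -$364 at q = 13

AVC = 103 - 18q + q^2 has its minimum $22 at q = 9; price $142 clears that bar, so the firm operates.
MC = 103 - 36q + 3q^2. Setting P = MC and taking the root on the rising branch gives q* = 13.
TR = 142·13 = 1846. TC = 1716 + 494 = 2210. Profit = 1846 − 2210 = -$364.
That loss of $364 beats the $1716 the firm would lose by shutting down; producing recovers $1352 of fixed cost.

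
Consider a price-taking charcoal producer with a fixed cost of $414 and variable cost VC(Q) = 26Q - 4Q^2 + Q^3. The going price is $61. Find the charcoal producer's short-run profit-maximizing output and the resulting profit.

Profit = -$264 at Q = 5

AVC = 26 - 4Q + Q^2 has its minimum $22 at Q = 2; price $61 clears that bar, so the firm operates.
MC = 26 - 8Q + 3Q^2. Setting P = MC and taking the root on the rising branch gives Q* = 5.
TR = 61·5 = 305. TC = 414 + 155 = 569. Profit = 305 − 569 = -$264.
That loss of $264 beats the $414 the firm would lose by shutting down; producing recovers $150 of fixed cost.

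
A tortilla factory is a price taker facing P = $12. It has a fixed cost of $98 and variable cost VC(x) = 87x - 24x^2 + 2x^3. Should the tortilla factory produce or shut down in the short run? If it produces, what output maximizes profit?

Shut down

Strip out fixed cost: VC = 87x - 24x^2 + 2x^3. Then AVC = 87 - 24x + 2x^2 and MC = 87 - 48x + 6x^2.
The AVC parabola has its vertex at x = 24/4 = 6, where AVC = 87 - 24·6 + 2·6^2 = $15.
P = $12 lies below min AVC = $15; no output level covers variable cost.
Shutting down limits the loss to fixed cost, $98.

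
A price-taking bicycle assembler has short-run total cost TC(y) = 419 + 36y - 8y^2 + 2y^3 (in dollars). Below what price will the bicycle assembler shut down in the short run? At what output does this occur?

The shutdown price is the minimum of AVC. VC = 36y - 8y^2 + 2y^3, so AVC = 36 - 8y + 2y^2.
dAVC/dy = -8 + 4y = 0 gives y = 2. min AVC = 36 - 8·2 + 2·2^2 = 28.
For P < $28 the firm produces nothing.

$28 per unit, at y = 2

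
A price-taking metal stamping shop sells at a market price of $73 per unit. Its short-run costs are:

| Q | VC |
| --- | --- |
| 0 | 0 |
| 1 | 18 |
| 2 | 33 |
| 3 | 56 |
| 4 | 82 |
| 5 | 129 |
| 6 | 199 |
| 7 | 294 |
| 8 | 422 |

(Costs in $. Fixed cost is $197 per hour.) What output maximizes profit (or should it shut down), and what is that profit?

Q = 6; profit = $42

Profit at each row (π = 73Q − TC): Q=0: -197; Q=1: -142; Q=2: -84; Q=3: -34; Q=4: 13; Q=5: 39; Q=6: 42; Q=7: 20; Q=8: -35.
Profit is maximized at Q = 6. AVC there is 199/6 = $33.17 ≤ P, so producing beats shutting down (which would give -$197).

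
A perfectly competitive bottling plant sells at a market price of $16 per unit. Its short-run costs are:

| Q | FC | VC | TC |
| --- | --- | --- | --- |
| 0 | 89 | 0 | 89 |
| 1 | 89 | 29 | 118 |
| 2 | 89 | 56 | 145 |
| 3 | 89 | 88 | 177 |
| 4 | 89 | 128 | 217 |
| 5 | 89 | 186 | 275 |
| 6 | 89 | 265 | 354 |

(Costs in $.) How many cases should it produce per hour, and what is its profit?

Profit at each row (π = 16Q − TC): Q=0: -89; Q=1: -102; Q=2: -113; Q=3: -129; Q=4: -153; Q=5: -195; Q=6: -258.
Profit is highest at Q = 0. Equivalently, the lowest AVC in the table is 56/2 ≈ $28 at Q = 2, and P = $16 falls below it — price never covers variable cost, so the firm shuts down and loses only its fixed cost.

Q = 0 (shut down); profit = -$89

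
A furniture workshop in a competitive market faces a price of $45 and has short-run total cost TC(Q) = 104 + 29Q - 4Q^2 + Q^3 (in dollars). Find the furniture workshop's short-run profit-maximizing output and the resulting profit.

AVC = 29 - 4Q + Q^2; min AVC = $25 at Q = 2. Since P = $45 ≥ min AVC, the firm produces.
MC = 29 - 8Q + 3Q^2. Setting P = MC and taking the root on the rising branch gives Q* = 4.
TR = 45·4 = 180. TC = 104 + 116 = 220. Profit = 180 − 220 = -$40.
Shutting down would mean losing the fixed cost of $104, so operating at a loss of $40 is better by $64.

Profit = -$40 at Q = 4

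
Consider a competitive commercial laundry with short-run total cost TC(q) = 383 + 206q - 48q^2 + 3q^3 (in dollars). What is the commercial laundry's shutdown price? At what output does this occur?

$14 per unit, at q = 8

The shutdown price is the minimum of AVC. VC = 206q - 48q^2 + 3q^3, so AVC = 206 - 48q + 3q^2.
At the minimum of AVC, MC = AVC. MC = 206 - 96q + 9q^2; setting MC = AVC gives 6q^2 - 48q = 0, so q = 8. min AVC = 14.
The firm shuts down for any P below $14.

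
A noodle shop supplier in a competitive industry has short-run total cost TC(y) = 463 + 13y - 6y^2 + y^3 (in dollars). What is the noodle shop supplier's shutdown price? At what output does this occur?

$4 per unit, at y = 3

The shutdown price is the minimum of AVC. VC = 13y - 6y^2 + y^3, so AVC = 13 - 6y + y^2.
dAVC/dy = -6 + 2y = 0 gives y = 3. min AVC = 13 - 6·3 + 3^2 = 4.
For P < $4 the firm produces nothing.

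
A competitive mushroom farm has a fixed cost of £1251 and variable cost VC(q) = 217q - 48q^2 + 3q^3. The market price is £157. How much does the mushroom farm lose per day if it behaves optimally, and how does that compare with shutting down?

AVC = 217 - 48q + 3q^2; min AVC = £25 at q = 8. Since P = £157 ≥ min AVC, the firm produces.
With MC = 217 - 96q + 9q^2, P = MC on the upward-sloping part at q* = 10.
TR = 157·10 = 1570. TC = 1251 + 370 = 1621. Profit = 1570 − 1621 = -£51.
Shutting down would mean losing the fixed cost of £1251, so operating at a loss of £51 is better by £1200.

Profit = -£51 at q = 10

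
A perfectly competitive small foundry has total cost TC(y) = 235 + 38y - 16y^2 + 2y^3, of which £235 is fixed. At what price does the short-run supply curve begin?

£6 per unit

The shutdown price is the minimum of AVC. VC = 38y - 16y^2 + 2y^3, so AVC = 38 - 16y + 2y^2.
At the minimum of AVC, MC = AVC. MC = 38 - 32y + 6y^2; setting MC = AVC gives 4y^2 - 16y = 0, so y = 4. min AVC = 6.
The firm shuts down for any P below £6.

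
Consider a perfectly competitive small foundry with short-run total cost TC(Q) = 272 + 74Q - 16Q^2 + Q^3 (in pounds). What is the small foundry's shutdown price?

Short-run supply begins at min AVC. From VC = 74Q - 16Q^2 + Q^3, AVC = 74 - 16Q + Q^2.
dAVC/dQ = -16 + 2Q = 0 gives Q = 8. min AVC = 74 - 16·8 + 8^2 = 10.
For P < £10 the firm produces nothing.

£10 per unit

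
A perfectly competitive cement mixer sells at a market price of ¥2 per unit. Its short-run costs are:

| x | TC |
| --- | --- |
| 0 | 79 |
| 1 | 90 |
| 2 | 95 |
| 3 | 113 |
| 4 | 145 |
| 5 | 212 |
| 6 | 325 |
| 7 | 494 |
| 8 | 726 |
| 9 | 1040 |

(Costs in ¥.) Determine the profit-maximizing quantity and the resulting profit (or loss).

x = 0 (shut down); profit = -¥79

Profit at each row (π = 2x − TC): x=0: -79; x=1: -88; x=2: -91; x=3: -107; x=4: -137; x=5: -202; x=6: -313; x=7: -480; x=8: -710; x=9: -1022.
Profit is highest at x = 0. Equivalently, the lowest AVC in the table is 16/2 ≈ ¥8 at x = 2, and P = ¥2 falls below it — price never covers variable cost, so the firm shuts down and loses only its fixed cost.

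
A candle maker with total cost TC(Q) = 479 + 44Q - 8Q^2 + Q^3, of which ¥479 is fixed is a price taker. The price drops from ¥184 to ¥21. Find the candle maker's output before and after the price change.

MC = 44 - 16Q + 3Q^2; the shutdown threshold is min AVC = ¥28 (at Q = 4).
At P = ¥184 ≥ min AVC, set P = MC on the rising branch: Q = 10.
At P = ¥21 < min AVC = ¥28, price no longer covers variable cost at any output, so the firm shuts down: Q = 0.

Output falls from 10 to 0 (the firm shuts down)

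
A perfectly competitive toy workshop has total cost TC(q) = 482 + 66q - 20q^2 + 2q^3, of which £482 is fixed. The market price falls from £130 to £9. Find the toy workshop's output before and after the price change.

AVC = 66 - 20q + 2q^2, minimized at q = 5 where min AVC = £16. MC = 66 - 40q + 6q^2.
With P = £130 above the shutdown price, P = MC gives q = 8.
At P = £9 < min AVC = £16, price no longer covers variable cost at any output, so the firm shuts down: q = 0.

Output falls from 8 to 0 (the firm shuts down)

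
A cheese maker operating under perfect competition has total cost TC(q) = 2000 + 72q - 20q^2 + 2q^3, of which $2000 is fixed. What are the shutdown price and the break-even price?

Shutdown price = min AVC. AVC = 72 - 20q + 2q^2, with vertex at q = 5 and minimum $22.
ATC = 2000/q + 72 - 20q + 2q^2. Setting dATC/dq = −2000/q^2 − 20 + 4q = 0 gives q = 10 (since 4·10^3 − 20·10^2 = 2000).
min ATC = 2000/10 + 72 − 20·10 + 2·10^2 = $272. That is the break-even price.
For $22 ≤ P < $272 the firm produces at a loss; below $22 it shuts down.

Shutdown price = $22; break-even price = $272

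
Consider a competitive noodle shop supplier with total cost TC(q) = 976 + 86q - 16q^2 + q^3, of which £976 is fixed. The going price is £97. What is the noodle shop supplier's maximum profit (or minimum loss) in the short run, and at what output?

Profit = -£250 at q = 11

AVC = 86 - 16q + q^2; min AVC = £22 at q = 8. Since P = £97 ≥ min AVC, the firm produces.
MC = 86 - 32q + 3q^2. Setting P = MC and taking the root on the rising branch gives q* = 11.
TR = 97·11 = 1067. TC = 976 + 341 = 1317. Profit = 1067 − 1317 = -£250.
That loss of £250 beats the £976 the firm would lose by shutting down; producing recovers £726 of fixed cost.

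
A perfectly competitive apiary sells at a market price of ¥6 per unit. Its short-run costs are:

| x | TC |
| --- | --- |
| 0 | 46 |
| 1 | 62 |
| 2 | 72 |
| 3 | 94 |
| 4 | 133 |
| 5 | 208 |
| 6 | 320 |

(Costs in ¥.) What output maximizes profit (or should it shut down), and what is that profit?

Tabulate TR − TC: x=0: -46; x=1: -56; x=2: -60; x=3: -76; x=4: -109; x=5: -178; x=6: -284.
Profit is highest at x = 0. Equivalently, the lowest AVC in the table is 26/2 ≈ ¥13 at x = 2, and P = ¥6 falls below it — price never covers variable cost, so the firm shuts down and loses only its fixed cost.

x = 0 (shut down); profit = -¥46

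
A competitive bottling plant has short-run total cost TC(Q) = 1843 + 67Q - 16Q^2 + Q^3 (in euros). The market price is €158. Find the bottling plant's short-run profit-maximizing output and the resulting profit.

AVC = 67 - 16Q + Q^2 has its minimum €3 at Q = 8; price €158 clears that bar, so the firm operates.
With MC = 67 - 32Q + 3Q^2, P = MC on the upward-sloping part at Q* = 13.
TR = 158·13 = 2054. TC = 1843 + 364 = 2207. Profit = 2054 − 2207 = -€153.
By producing, the firm covers all variable cost plus €1690 of fixed cost; shutting down would lose the full €1843.

Profit = -€153 at Q = 13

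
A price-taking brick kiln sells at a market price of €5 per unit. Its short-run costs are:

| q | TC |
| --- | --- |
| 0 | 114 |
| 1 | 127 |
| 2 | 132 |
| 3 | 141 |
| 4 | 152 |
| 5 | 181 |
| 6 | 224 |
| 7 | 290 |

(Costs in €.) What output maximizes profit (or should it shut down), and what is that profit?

Tabulate TR − TC: q=0: -114; q=1: -122; q=2: -122; q=3: -126; q=4: -132; q=5: -156; q=6: -194; q=7: -255.
Profit is highest at q = 0. Equivalently, the lowest AVC in the table is 18/2 ≈ €9 at q = 2, and P = €5 falls below it — price never covers variable cost, so the firm shuts down and loses only its fixed cost.

q = 0 (shut down); profit = -€114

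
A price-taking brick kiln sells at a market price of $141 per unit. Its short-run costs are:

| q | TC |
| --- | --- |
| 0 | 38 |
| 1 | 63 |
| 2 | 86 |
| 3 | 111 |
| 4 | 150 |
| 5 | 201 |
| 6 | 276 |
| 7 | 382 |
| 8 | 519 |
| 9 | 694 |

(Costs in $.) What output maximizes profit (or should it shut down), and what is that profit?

Compute π = P·q − TC at each output: q=0: -38; q=1: 78; q=2: 196; q=3: 312; q=4: 414; q=5: 504; q=6: 570; q=7: 605; q=8: 609; q=9: 575.
Profit is maximized at q = 8. AVC there is 481/8 = $60.12 ≤ P, so producing beats shutting down (which would give -$38).

q = 8; profit = $609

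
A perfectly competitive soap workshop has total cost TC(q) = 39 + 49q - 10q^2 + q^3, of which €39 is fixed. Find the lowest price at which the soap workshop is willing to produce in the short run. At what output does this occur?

Short-run supply begins at min AVC. From VC = 49q - 10q^2 + q^3, AVC = 49 - 10q + q^2.
At the minimum of AVC, MC = AVC. MC = 49 - 20q + 3q^2; setting MC = AVC gives 2q^2 - 10q = 0, so q = 5. min AVC = 24.
For P < €24 the firm produces nothing.

€24 per unit, at q = 5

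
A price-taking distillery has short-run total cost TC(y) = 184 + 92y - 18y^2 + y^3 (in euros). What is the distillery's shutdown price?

The shutdown price is the minimum of AVC. VC = 92y - 18y^2 + y^3, so AVC = 92 - 18y + y^2.
At the minimum of AVC, MC = AVC. MC = 92 - 36y + 3y^2; setting MC = AVC gives 2y^2 - 18y = 0, so y = 9. min AVC = 11.
So the shutdown price is €11.

€11 per unit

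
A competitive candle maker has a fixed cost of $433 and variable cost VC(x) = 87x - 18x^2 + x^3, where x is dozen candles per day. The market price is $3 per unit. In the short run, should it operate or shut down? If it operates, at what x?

Shut down

Strip out fixed cost: VC = 87x - 18x^2 + x^3. Then AVC = 87 - 18x + x^2 and MC = 87 - 36x + 3x^2.
The AVC parabola has its vertex at x = 18/2 = 9, where AVC = 87 - 18·9 + 9^2 = $6.
P = $3 lies below min AVC = $6; no output level covers variable cost.
The firm minimizes its loss by shutting down and losing only its fixed cost of $433.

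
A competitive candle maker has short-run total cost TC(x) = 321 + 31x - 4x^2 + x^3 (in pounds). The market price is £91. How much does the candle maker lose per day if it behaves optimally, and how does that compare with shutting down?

AVC = 31 - 4x + x^2 has its minimum £27 at x = 2; price £91 clears that bar, so the firm operates.
MC = 31 - 8x + 3x^2. Setting P = MC and taking the root on the rising branch gives x* = 6.
TR = 91·6 = 546. TC = 321 + 258 = 579. Profit = 546 − 579 = -£33.
Shutting down would mean losing the fixed cost of £321, so operating at a loss of £33 is better by £288.

Profit = -£33 at x = 6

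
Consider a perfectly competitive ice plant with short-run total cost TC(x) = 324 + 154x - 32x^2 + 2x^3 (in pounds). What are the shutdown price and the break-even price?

Shutdown price = £26; break-even price = £64

AVC = 154 - 32x + 2x^2; minimized at x = 8, giving min AVC = £26. That is the shutdown price.
ATC = 324/x + 154 - 32x + 2x^2. Setting dATC/dx = −324/x^2 − 32 + 4x = 0 gives x = 9 (since 4·9^3 − 32·9^2 = 324).
min ATC = 324/9 + 154 − 32·9 + 2·9^2 = £64. That is the break-even price.
Between these two prices the firm operates at a loss; above £64 it earns a profit.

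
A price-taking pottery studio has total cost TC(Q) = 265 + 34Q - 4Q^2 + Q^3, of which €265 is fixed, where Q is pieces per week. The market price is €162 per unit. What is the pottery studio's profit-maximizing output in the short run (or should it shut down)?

Produce at Q = 8

Variable cost is VC = 34Q - 4Q^2 + Q^3, so AVC = VC/Q = 34 - 4Q + Q^2 and MC = dTC/dQ = 34 - 8Q + 3Q^2.
The AVC parabola has its vertex at Q = 4/2 = 2, where AVC = 34 - 4·2 + 2^2 = €30.
Since P = €162 ≥ min AVC = €30, price covers variable cost and the firm should produce.
P = MC gives -128 - 8Q + 3Q^2 = 0, with roots -16/3 and 8. Take the larger (rising MC): Q* = 8.
Check: AVC at Q = 8 is €66 ≤ P, so revenue covers variable cost.
Profit = P·Q − TC = 162·8 − 793 = €503.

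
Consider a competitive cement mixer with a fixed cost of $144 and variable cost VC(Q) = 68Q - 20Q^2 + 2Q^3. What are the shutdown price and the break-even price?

AVC = 68 - 20Q + 2Q^2; minimized at Q = 5, giving min AVC = $18. That is the shutdown price.
ATC = 144/Q + 68 - 20Q + 2Q^2. Setting dATC/dQ = −144/Q^2 − 20 + 4Q = 0 gives Q = 6 (since 4·6^3 − 20·6^2 = 144).
min ATC = 144/6 + 68 − 20·6 + 2·6^2 = $44. That is the break-even price.
For $18 ≤ P < $44 the firm produces at a loss; below $18 it shuts down.

Shutdown price = $18; break-even price = $44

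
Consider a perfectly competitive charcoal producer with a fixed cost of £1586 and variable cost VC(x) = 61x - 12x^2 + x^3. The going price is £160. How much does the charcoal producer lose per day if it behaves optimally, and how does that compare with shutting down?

Profit = -£376 at x = 11

AVC = 61 - 12x + x^2; min AVC = £25 at x = 6. Since P = £160 ≥ min AVC, the firm produces.
With MC = 61 - 24x + 3x^2, P = MC on the upward-sloping part at x* = 11.
TR = 160·11 = 1760. TC = 1586 + 550 = 2136. Profit = 1760 − 2136 = -£376.
Shutting down would mean losing the fixed cost of £1586, so operating at a loss of £376 is better by £1210.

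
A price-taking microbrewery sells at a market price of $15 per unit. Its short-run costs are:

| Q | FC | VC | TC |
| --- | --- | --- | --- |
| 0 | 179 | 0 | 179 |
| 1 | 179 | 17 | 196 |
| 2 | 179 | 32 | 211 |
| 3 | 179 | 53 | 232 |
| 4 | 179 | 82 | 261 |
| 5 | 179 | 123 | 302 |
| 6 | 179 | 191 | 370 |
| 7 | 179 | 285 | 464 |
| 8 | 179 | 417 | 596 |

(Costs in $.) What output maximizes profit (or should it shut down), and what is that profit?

Profit at each row (π = 15Q − TC): Q=0: -179; Q=1: -181; Q=2: -181; Q=3: -187; Q=4: -201; Q=5: -227; Q=6: -280; Q=7: -359; Q=8: -476.
Profit is highest at Q = 0. Equivalently, the lowest AVC in the table is 32/2 ≈ $16 at Q = 2, and P = $15 falls below it — price never covers variable cost, so the firm shuts down and loses only its fixed cost.

Q = 0 (shut down); profit = -$179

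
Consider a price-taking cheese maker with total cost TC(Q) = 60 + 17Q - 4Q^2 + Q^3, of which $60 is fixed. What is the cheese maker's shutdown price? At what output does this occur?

$13 per unit, at Q = 2

Short-run supply begins at min AVC. From VC = 17Q - 4Q^2 + Q^3, AVC = 17 - 4Q + Q^2.
dAVC/dQ = -4 + 2Q = 0 gives Q = 2. min AVC = 17 - 4·2 + 2^2 = 13.
So the shutdown price is $13.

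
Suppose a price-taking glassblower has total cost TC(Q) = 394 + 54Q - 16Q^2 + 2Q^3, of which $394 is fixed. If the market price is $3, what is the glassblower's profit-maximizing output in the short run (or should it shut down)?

Shut down

Variable cost is VC = 54Q - 16Q^2 + 2Q^3, so AVC = VC/Q = 54 - 16Q + 2Q^2 and MC = dTC/dQ = 54 - 32Q + 6Q^2.
AVC hits its minimum where MC = AVC, at Q = 4, giving min AVC = 54 - 16·4 + 2·4^2 = $22.
Since P = $3 < min AVC = $22, price fails to cover variable cost at any output.
The firm minimizes its loss by shutting down and losing only its fixed cost of $394.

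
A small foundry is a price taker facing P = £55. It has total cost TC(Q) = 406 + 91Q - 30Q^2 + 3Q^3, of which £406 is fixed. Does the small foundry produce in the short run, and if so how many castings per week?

Strip out fixed cost: VC = 91Q - 30Q^2 + 3Q^3. Then AVC = 91 - 30Q + 3Q^2 and MC = 91 - 60Q + 9Q^2.
The AVC parabola has its vertex at Q = 30/6 = 5, where AVC = 91 - 30·5 + 3·5^2 = £16.
P = £55 exceeds min AVC = £16, so the firm stays open.
Solving P = MC: 36 - 60Q + 9Q^2 = 0 ⇒ Q = 2/3 or 6. On the upward-sloping branch, Q* = 6.
Check: AVC at Q = 6 is £19 ≤ P, so revenue covers variable cost.
Profit = P·Q − TC = 55·6 − 520 = -£190, a loss, but smaller than the £406 fixed cost the firm would lose by shutting down.

Produce at Q = 6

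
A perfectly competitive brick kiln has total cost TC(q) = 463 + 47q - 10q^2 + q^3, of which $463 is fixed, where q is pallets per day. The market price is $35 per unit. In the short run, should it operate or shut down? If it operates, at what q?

From TC, MC = TC'(q) = 47 - 20q + 3q^2 and AVC = VC/q = 47 - 10q + q^2.
AVC hits its minimum where MC = AVC, at q = 5, giving min AVC = 47 - 10·5 + 5^2 = $22.
Since P = $35 ≥ min AVC = $22, price covers variable cost and the firm should produce.
P = MC gives 12 - 20q + 3q^2 = 0, with roots 2/3 and 6. Take the larger (rising MC): q* = 6.
Check: AVC at q = 6 is $23 ≤ P, so revenue covers variable cost.
Profit = P·q − TC = 35·6 − 601 = -$391, a loss, but smaller than the $463 fixed cost the firm would lose by shutting down.

Produce at q = 6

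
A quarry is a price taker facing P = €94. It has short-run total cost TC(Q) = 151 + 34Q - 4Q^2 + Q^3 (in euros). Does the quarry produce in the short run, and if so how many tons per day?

Strip out fixed cost: VC = 34Q - 4Q^2 + Q^3. Then AVC = 34 - 4Q + Q^2 and MC = 34 - 8Q + 3Q^2.
The AVC parabola has its vertex at Q = 4/2 = 2, where AVC = 34 - 4·2 + 2^2 = €30.
Since P = €94 ≥ min AVC = €30, price covers variable cost and the firm should produce.
P = MC gives -60 - 8Q + 3Q^2 = 0, with roots -10/3 and 6. Take the larger (rising MC): Q* = 6.
Check: AVC at Q = 6 is €46 ≤ P, so revenue covers variable cost.
Profit = P·Q − TC = 94·6 − 427 = €137.

Produce at Q = 6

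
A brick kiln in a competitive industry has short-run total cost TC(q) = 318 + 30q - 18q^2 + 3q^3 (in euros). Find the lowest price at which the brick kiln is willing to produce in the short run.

The shutdown price is the minimum of AVC. VC = 30q - 18q^2 + 3q^3, so AVC = 30 - 18q + 3q^2.
dAVC/dq = -18 + 6q = 0 gives q = 3. min AVC = 30 - 18·3 + 3·3^2 = 3.
For P < €3 the firm produces nothing.

€3 per unit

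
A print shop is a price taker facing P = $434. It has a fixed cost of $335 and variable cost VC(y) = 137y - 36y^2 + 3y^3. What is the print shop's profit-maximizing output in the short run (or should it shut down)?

Variable cost is VC = 137y - 36y^2 + 3y^3, so AVC = VC/y = 137 - 36y + 3y^2 and MC = dTC/dy = 137 - 72y + 9y^2.
The AVC parabola has its vertex at y = 36/6 = 6, where AVC = 137 - 36·6 + 3·6^2 = $29.
P = $434 exceeds min AVC = $29, so the firm stays open.
P = MC gives -297 - 72y + 9y^2 = 0, with roots -3 and 11. Take the larger (rising MC): y* = 11.
Check: AVC at y = 11 is $104 ≤ P, so revenue covers variable cost.
Profit = P·y − TC = 434·11 − 1479 = $3295.

Produce at y = 11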